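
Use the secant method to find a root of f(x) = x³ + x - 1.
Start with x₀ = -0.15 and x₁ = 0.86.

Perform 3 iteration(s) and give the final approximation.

f(x) = x³ + x - 1
x₀ = -0.15, x₁ = 0.86

Secant formula: x_{n+1} = x_n - f(x_n)(x_n - x_{n-1})/(f(x_n) - f(x_{n-1}))

Iteration 1:
  f(-0.150000) = -1.153375
  f(0.860000) = 0.496056
  x_2 = 0.860000 - 0.496056×(0.860000 - (-0.150000))/(0.496056 - (-1.153375))
       = 0.556249
Iteration 2:
  f(0.860000) = 0.496056
  f(0.556249) = -0.271641
  x_3 = 0.556249 - (-0.271641)×(0.556249 - 0.860000)/(-0.271641 - 0.496056)
       = 0.663728
Iteration 3:
  f(0.556249) = -0.271641
  f(0.663728) = -0.043877
  x_4 = 0.663728 - (-0.043877)×(0.663728 - 0.556249)/(-0.043877 - (-0.271641))
       = 0.684433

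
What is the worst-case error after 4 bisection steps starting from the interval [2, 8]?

Bisection error bound: |error| ≤ (b-a)/2^n
|error| ≤ (8 - 2)/2^4 = 6/2^4
|error| ≤ 0.3750000000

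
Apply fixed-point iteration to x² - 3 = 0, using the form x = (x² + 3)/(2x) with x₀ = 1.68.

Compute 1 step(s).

Equation: x² - 3 = 0
Fixed-point form: x = (x² + 3)/(2x)
x₀ = 1.68

x_1 = g(1.680000) = 1.732857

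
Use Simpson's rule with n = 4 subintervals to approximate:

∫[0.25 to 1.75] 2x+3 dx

f(x) = 2x+3
a = 0.25, b = 1.75, n = 4
h = (b - a)/n = 0.375000

Simpson's rule: (h/3)[f(x₀) + 4f(x₁) + 2f(x₂) + ... + f(xₙ)]

x_0 = 0.2500, f(x_0) = 3.500000, coefficient = 1
x_1 = 0.6250, f(x_1) = 4.250000, coefficient = 4
x_2 = 1.0000, f(x_2) = 5.000000, coefficient = 2
x_3 = 1.3750, f(x_3) = 5.750000, coefficient = 4
x_4 = 1.7500, f(x_4) = 6.500000, coefficient = 1

I ≈ (0.375000/3) × 60.000000 = 7.500000
Exact value: 7.500000
Error: 0.000000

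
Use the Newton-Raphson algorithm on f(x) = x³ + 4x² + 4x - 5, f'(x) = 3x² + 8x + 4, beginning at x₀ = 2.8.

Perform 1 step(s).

f(x) = x³ + 4x² + 4x - 5
f'(x) = 3x² + 8x + 4
x₀ = 2.8

Newton-Raphson formula: x_{n+1} = x_n - f(x_n)/f'(x_n)

Iteration 1:
  f(2.800000) = 59.512000
  f'(2.800000) = 49.920000
  x_1 = 2.800000 - 59.512000/49.920000 = 1.607853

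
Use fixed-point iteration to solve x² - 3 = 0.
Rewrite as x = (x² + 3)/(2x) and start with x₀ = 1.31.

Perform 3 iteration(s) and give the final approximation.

Equation: x² - 3 = 0
Fixed-point form: x = (x² + 3)/(2x)
x₀ = 1.31

x_1 = g(1.310000) = 1.800038
x_2 = g(1.800038) = 1.733335
x_3 = g(1.733335) = 1.732051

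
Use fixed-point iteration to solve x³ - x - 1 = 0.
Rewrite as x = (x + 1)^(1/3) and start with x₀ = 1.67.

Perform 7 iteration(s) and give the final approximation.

Equation: x³ - x - 1 = 0
Fixed-point form: x = (x + 1)^(1/3)
x₀ = 1.67

x_1 = g(1.670000) = 1.387300
x_2 = g(1.387300) = 1.336500
x_3 = g(1.336500) = 1.326952
x_4 = g(1.326952) = 1.325142
x_5 = g(1.325142) = 1.324799
x_6 = g(1.324799) = 1.324733
x_7 = g(1.324733) = 1.324721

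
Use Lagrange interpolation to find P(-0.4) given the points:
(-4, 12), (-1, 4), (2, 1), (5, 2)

Lagrange interpolation formula:
P(x) = Σ yᵢ × Lᵢ(x)
where Lᵢ(x) = Π_{j≠i} (x - xⱼ)/(xᵢ - xⱼ)

L_0(-0.4) = (-0.4 - (-1))/(-4 - (-1)) × (-0.4 - 2)/(-4 - 2) × (-0.4 - 5)/(-4 - 5) = -0.048000
L_1(-0.4) = (-0.4 - (-4))/(-1 - (-4)) × (-0.4 - 2)/(-1 - 2) × (-0.4 - 5)/(-1 - 5) = 0.864000
L_2(-0.4) = (-0.4 - (-4))/(2 - (-4)) × (-0.4 - (-1))/(2 - (-1)) × (-0.4 - 5)/(2 - 5) = 0.216000
L_3(-0.4) = (-0.4 - (-4))/(5 - (-4)) × (-0.4 - (-1))/(5 - (-1)) × (-0.4 - 2)/(5 - 2) = -0.032000

P(-0.4) = 12×L_0(-0.4) + 4×L_1(-0.4) + 1×L_2(-0.4) + 2×L_3(-0.4)
P(-0.4) = 3.032000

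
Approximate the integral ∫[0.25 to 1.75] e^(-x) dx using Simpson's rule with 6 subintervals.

f(x) = e^(-x)
a = 0.25, b = 1.75, n = 6
h = (b - a)/n = 0.250000

Simpson's rule: (h/3)[f(x₀) + 4f(x₁) + 2f(x₂) + ... + f(xₙ)]

x_0 = 0.2500, f(x_0) = 0.778801, coefficient = 1
x_1 = 0.5000, f(x_1) = 0.606531, coefficient = 4
x_2 = 0.7500, f(x_2) = 0.472367, coefficient = 2
x_3 = 1.0000, f(x_3) = 0.367879, coefficient = 4
x_4 = 1.2500, f(x_4) = 0.286505, coefficient = 2
x_5 = 1.5000, f(x_5) = 0.223130, coefficient = 4
x_6 = 1.7500, f(x_6) = 0.173774, coefficient = 1

I ≈ (0.250000/3) × 7.260478 = 0.605040
Exact value: 0.605027
Error: 0.000013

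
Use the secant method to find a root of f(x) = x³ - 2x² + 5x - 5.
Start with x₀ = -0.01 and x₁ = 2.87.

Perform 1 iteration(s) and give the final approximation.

f(x) = x³ - 2x² + 5x - 5
x₀ = -0.01, x₁ = 2.87

Secant formula: x_{n+1} = x_n - f(x_n)(x_n - x_{n-1})/(f(x_n) - f(x_{n-1}))

Iteration 1:
  f(-0.010000) = -5.050201
  f(2.870000) = 16.516103
  x_2 = 2.870000 - 16.516103×(2.870000 - (-0.010000))/(16.516103 - (-5.050201))
       = 0.664412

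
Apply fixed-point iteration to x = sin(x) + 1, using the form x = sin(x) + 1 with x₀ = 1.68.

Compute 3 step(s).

Equation: x = sin(x) + 1
Fixed-point form: x = sin(x) + 1
x₀ = 1.68

x_1 = g(1.680000) = 1.994043
x_2 = g(1.994043) = 1.911760
x_3 = g(1.911760) = 1.942433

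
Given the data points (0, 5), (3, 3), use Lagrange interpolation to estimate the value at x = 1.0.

Lagrange interpolation formula:
P(x) = Σ yᵢ × Lᵢ(x)
where Lᵢ(x) = Π_{j≠i} (x - xⱼ)/(xᵢ - xⱼ)

L_0(1.0) = (1.0 - 3)/(0 - 3) = 0.666667
L_1(1.0) = (1.0 - 0)/(3 - 0) = 0.333333

P(1.0) = 5×L_0(1.0) + 3×L_1(1.0)
P(1.0) = 4.333333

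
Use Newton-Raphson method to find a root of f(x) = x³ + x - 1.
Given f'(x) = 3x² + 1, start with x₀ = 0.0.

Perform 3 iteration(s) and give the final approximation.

f(x) = x³ + x - 1
f'(x) = 3x² + 1
x₀ = 0.0

Newton-Raphson formula: x_{n+1} = x_n - f(x_n)/f'(x_n)

Iteration 1:
  f(0.000000) = -1.000000
  f'(0.000000) = 1.000000
  x_1 = 0.000000 - (-1.000000)/1.000000 = 1.000000
Iteration 2:
  f(1.000000) = 1.000000
  f'(1.000000) = 4.000000
  x_2 = 1.000000 - 1.000000/4.000000 = 0.750000
Iteration 3:
  f(0.750000) = 0.171875
  f'(0.750000) = 2.687500
  x_3 = 0.750000 - 0.171875/2.687500 = 0.686047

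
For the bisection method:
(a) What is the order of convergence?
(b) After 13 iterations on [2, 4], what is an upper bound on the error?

(a) Bisection has linear (order 1) convergence; the error is halved each step.

(b) Error bound = (b-a)/2^n = (4 - 2)/2^{13}
    = 2/2^{13}

(a) 1 (linear); (b) error ≤ 2.44e-04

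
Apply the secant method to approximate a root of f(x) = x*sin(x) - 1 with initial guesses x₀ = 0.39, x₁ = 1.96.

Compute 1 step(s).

f(x) = x*sin(x) - 1
x₀ = 0.39, x₁ = 1.96

Secant formula: x_{n+1} = x_n - f(x_n)(x_n - x_{n-1})/(f(x_n) - f(x_{n-1}))

Iteration 1:
  f(0.390000) = -0.851727
  f(1.960000) = 0.813415
  x_2 = 1.960000 - 0.813415×(1.960000 - 0.390000)/(0.813415 - (-0.851727))
       = 1.193061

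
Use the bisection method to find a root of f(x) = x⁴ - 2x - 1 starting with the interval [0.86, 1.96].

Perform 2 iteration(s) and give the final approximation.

f(x) = x⁴ - 2x - 1
Initial interval: [0.86, 1.96]

Iteration 1:
  c_1 = (0.860000 + 1.960000)/2 = 1.410000
  f(c_1) = f(1.410000) = 0.132542
  f(a) × f(c) < 0, new interval: [0.860000, 1.410000]
Iteration 2:
  c_2 = (0.860000 + 1.410000)/2 = 1.135000
  f(c_2) = f(1.135000) = -1.610476
  f(a) × f(c) ≥ 0, new interval: [1.135000, 1.410000]

After 2 iteration(s), the approximation is c_2 = 1.135000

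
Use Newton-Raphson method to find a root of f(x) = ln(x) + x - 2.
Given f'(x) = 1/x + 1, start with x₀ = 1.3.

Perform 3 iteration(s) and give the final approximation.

f(x) = ln(x) + x - 2
f'(x) = 1/x + 1
x₀ = 1.3

Newton-Raphson formula: x_{n+1} = x_n - f(x_n)/f'(x_n)

Iteration 1:
  f(1.300000) = -0.437636
  f'(1.300000) = 1.769231
  x_1 = 1.300000 - (-0.437636)/1.769231 = 1.547359
Iteration 2:
  f(1.547359) = -0.016091
  f'(1.547359) = 1.646262
  x_2 = 1.547359 - (-0.016091)/1.646262 = 1.557134
Iteration 3:
  f(1.557134) = -0.000020
  f'(1.557134) = 1.642206
  x_3 = 1.557134 - (-0.000020)/1.642206 = 1.557146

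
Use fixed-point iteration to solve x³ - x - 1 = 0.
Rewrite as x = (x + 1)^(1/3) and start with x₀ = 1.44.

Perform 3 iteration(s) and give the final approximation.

Equation: x³ - x - 1 = 0
Fixed-point form: x = (x + 1)^(1/3)
x₀ = 1.44

x_1 = g(1.440000) = 1.346263
x_2 = g(1.346263) = 1.328798
x_3 = g(1.328798) = 1.325492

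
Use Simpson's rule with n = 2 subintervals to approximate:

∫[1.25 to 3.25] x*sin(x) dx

f(x) = x*sin(x)
a = 1.25, b = 3.25, n = 2
h = (b - a)/n = 1.000000

Simpson's rule: (h/3)[f(x₀) + 4f(x₁) + 2f(x₂) + ... + f(xₙ)]

x_0 = 1.2500, f(x_0) = 1.186231, coefficient = 1
x_1 = 2.2500, f(x_1) = 1.750665, coefficient = 4
x_2 = 3.2500, f(x_2) = -0.351634, coefficient = 1

I ≈ (1.000000/3) × 7.837255 = 2.612418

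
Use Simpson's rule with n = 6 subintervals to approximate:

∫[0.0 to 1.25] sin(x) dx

f(x) = sin(x)
a = 0.0, b = 1.25, n = 6
h = (b - a)/n = 0.208333

Simpson's rule: (h/3)[f(x₀) + 4f(x₁) + 2f(x₂) + ... + f(xₙ)]

x_0 = 0.0000, f(x_0) = 0.000000, coefficient = 1
x_1 = 0.2083, f(x_1) = 0.206830, coefficient = 4
x_2 = 0.4167, f(x_2) = 0.404715, coefficient = 2
x_3 = 0.6250, f(x_3) = 0.585097, coefficient = 4
x_4 = 0.8333, f(x_4) = 0.740177, coefficient = 2
x_5 = 1.0417, f(x_5) = 0.863247, coefficient = 4
x_6 = 1.2500, f(x_6) = 0.948985, coefficient = 1

I ≈ (0.208333/3) × 9.859462 = 0.684685
Exact value: 0.684678
Error: 0.000007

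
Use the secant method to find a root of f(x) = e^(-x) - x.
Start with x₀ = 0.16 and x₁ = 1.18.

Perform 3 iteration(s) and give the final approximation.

f(x) = e^(-x) - x
x₀ = 0.16, x₁ = 1.18

Secant formula: x_{n+1} = x_n - f(x_n)(x_n - x_{n-1})/(f(x_n) - f(x_{n-1}))

Iteration 1:
  f(0.160000) = 0.692144
  f(1.180000) = -0.872721
  x_2 = 1.180000 - (-0.872721)×(1.180000 - 0.160000)/(-0.872721 - 0.692144)
       = 0.611149
Iteration 2:
  f(1.180000) = -0.872721
  f(0.611149) = -0.068421
  x_3 = 0.611149 - (-0.068421)×(0.611149 - 1.180000)/(-0.068421 - (-0.872721))
       = 0.562757
Iteration 3:
  f(0.611149) = -0.068421
  f(0.562757) = 0.006880
  x_4 = 0.562757 - 0.006880×(0.562757 - 0.611149)/(0.006880 - (-0.068421))
       = 0.567178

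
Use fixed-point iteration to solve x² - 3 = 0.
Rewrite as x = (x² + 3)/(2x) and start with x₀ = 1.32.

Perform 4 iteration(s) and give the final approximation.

Equation: x² - 3 = 0
Fixed-point form: x = (x² + 3)/(2x)
x₀ = 1.32

x_1 = g(1.320000) = 1.796364
x_2 = g(1.796364) = 1.733202
x_3 = g(1.733202) = 1.732051
x_4 = g(1.732051) = 1.732051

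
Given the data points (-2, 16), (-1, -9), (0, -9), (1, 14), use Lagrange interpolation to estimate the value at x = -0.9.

Lagrange interpolation formula:
P(x) = Σ yᵢ × Lᵢ(x)
where Lᵢ(x) = Π_{j≠i} (x - xⱼ)/(xᵢ - xⱼ)

L_0(-0.9) = (-0.9 - (-1))/(-2 - (-1)) × (-0.9 - 0)/(-2 - 0) × (-0.9 - 1)/(-2 - 1) = -0.028500
L_1(-0.9) = (-0.9 - (-2))/(-1 - (-2)) × (-0.9 - 0)/(-1 - 0) × (-0.9 - 1)/(-1 - 1) = 0.940500
L_2(-0.9) = (-0.9 - (-2))/(0 - (-2)) × (-0.9 - (-1))/(0 - (-1)) × (-0.9 - 1)/(0 - 1) = 0.104500
L_3(-0.9) = (-0.9 - (-2))/(1 - (-2)) × (-0.9 - (-1))/(1 - (-1)) × (-0.9 - 0)/(1 - 0) = -0.016500

P(-0.9) = 16×L_0(-0.9) + (-9)×L_1(-0.9) + (-9)×L_2(-0.9) + 14×L_3(-0.9)
P(-0.9) = -10.092000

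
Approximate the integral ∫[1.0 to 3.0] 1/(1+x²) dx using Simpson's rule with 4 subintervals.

f(x) = 1/(1+x²)
a = 1.0, b = 3.0, n = 4
h = (b - a)/n = 0.500000

Simpson's rule: (h/3)[f(x₀) + 4f(x₁) + 2f(x₂) + ... + f(xₙ)]

x_0 = 1.0000, f(x_0) = 0.500000, coefficient = 1
x_1 = 1.5000, f(x_1) = 0.307692, coefficient = 4
x_2 = 2.0000, f(x_2) = 0.200000, coefficient = 2
x_3 = 2.5000, f(x_3) = 0.137931, coefficient = 4
x_4 = 3.0000, f(x_4) = 0.100000, coefficient = 1

I ≈ (0.500000/3) × 2.782493 = 0.463749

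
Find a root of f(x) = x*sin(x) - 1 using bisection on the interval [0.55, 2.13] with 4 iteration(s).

f(x) = x*sin(x) - 1
Initial interval: [0.55, 2.13]

Iteration 1:
  c_1 = (0.550000 + 2.130000)/2 = 1.340000
  f(c_1) = f(1.340000) = 0.304469
  f(a) × f(c) < 0, new interval: [0.550000, 1.340000]
Iteration 2:
  c_2 = (0.550000 + 1.340000)/2 = 0.945000
  f(c_2) = f(0.945000) = -0.234080
  f(a) × f(c) ≥ 0, new interval: [0.945000, 1.340000]
Iteration 3:
  c_3 = (0.945000 + 1.340000)/2 = 1.142500
  f(c_3) = f(1.142500) = 0.039303
  f(a) × f(c) < 0, new interval: [0.945000, 1.142500]
Iteration 4:
  c_4 = (0.945000 + 1.142500)/2 = 1.043750
  f(c_4) = f(1.043750) = -0.097891
  f(a) × f(c) ≥ 0, new interval: [1.043750, 1.142500]

After 4 iteration(s), the approximation is c_4 = 1.043750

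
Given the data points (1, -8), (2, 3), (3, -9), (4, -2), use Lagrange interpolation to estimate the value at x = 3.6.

Lagrange interpolation formula:
P(x) = Σ yᵢ × Lᵢ(x)
where Lᵢ(x) = Π_{j≠i} (x - xⱼ)/(xᵢ - xⱼ)

L_0(3.6) = (3.6 - 2)/(1 - 2) × (3.6 - 3)/(1 - 3) × (3.6 - 4)/(1 - 4) = 0.064000
L_1(3.6) = (3.6 - 1)/(2 - 1) × (3.6 - 3)/(2 - 3) × (3.6 - 4)/(2 - 4) = -0.312000
L_2(3.6) = (3.6 - 1)/(3 - 1) × (3.6 - 2)/(3 - 2) × (3.6 - 4)/(3 - 4) = 0.832000
L_3(3.6) = (3.6 - 1)/(4 - 1) × (3.6 - 2)/(4 - 2) × (3.6 - 3)/(4 - 3) = 0.416000

P(3.6) = (-8)×L_0(3.6) + 3×L_1(3.6) + (-9)×L_2(3.6) + (-2)×L_3(3.6)
P(3.6) = -9.768000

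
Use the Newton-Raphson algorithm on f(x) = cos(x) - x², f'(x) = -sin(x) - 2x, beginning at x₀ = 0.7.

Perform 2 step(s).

f(x) = cos(x) - x²
f'(x) = -sin(x) - 2x
x₀ = 0.7

Newton-Raphson formula: x_{n+1} = x_n - f(x_n)/f'(x_n)

Iteration 1:
  f(0.700000) = 0.274842
  f'(0.700000) = -2.044218
  x_1 = 0.700000 - 0.274842/(-2.044218) = 0.834449
Iteration 2:
  f(0.834449) = -0.024718
  f'(0.834449) = -2.409823
  x_2 = 0.834449 - (-0.024718)/(-2.409823) = 0.824191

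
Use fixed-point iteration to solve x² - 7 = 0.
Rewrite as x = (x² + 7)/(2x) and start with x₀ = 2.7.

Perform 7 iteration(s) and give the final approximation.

Equation: x² - 7 = 0
Fixed-point form: x = (x² + 7)/(2x)
x₀ = 2.7

x_1 = g(2.700000) = 2.646296
x_2 = g(2.646296) = 2.645751
x_3 = g(2.645751) = 2.645751
x_4 = g(2.645751) = 2.645751
x_5 = g(2.645751) = 2.645751
x_6 = g(2.645751) = 2.645751
x_7 = g(2.645751) = 2.645751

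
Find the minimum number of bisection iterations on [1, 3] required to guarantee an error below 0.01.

We need (b-a)/2^n ≤ 0.01
(3 - 1)/2^n ≤ 0.01
2/2^n ≤ 0.01
2^n ≥ 200
n ≥ log₂(200) = 7.64
n ≥ 8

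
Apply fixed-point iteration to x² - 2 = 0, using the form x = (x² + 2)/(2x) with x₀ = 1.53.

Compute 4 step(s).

Equation: x² - 2 = 0
Fixed-point form: x = (x² + 2)/(2x)
x₀ = 1.53

x_1 = g(1.530000) = 1.418595
x_2 = g(1.418595) = 1.414220
x_3 = g(1.414220) = 1.414214
x_4 = g(1.414214) = 1.414214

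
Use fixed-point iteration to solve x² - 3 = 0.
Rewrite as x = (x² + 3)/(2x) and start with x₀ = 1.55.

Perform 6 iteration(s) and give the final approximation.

Equation: x² - 3 = 0
Fixed-point form: x = (x² + 3)/(2x)
x₀ = 1.55

x_1 = g(1.550000) = 1.742742
x_2 = g(1.742742) = 1.732084
x_3 = g(1.732084) = 1.732051
x_4 = g(1.732051) = 1.732051
x_5 = g(1.732051) = 1.732051
x_6 = g(1.732051) = 1.732051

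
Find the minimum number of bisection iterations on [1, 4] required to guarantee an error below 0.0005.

We need (b-a)/2^n ≤ 0.0005
(4 - 1)/2^n ≤ 0.0005
3/2^n ≤ 0.0005
2^n ≥ 6000
n ≥ log₂(6000) = 12.55
n ≥ 13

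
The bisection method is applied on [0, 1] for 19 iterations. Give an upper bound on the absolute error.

Bisection error bound: |error| ≤ (b-a)/2^n
|error| ≤ (1 - 0)/2^19 = 1/2^19
|error| ≤ 0.0000019073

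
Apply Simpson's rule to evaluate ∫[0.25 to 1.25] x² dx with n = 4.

f(x) = x²
a = 0.25, b = 1.25, n = 4
h = (b - a)/n = 0.250000

Simpson's rule: (h/3)[f(x₀) + 4f(x₁) + 2f(x₂) + ... + f(xₙ)]

x_0 = 0.2500, f(x_0) = 0.062500, coefficient = 1
x_1 = 0.5000, f(x_1) = 0.250000, coefficient = 4
x_2 = 0.7500, f(x_2) = 0.562500, coefficient = 2
x_3 = 1.0000, f(x_3) = 1.000000, coefficient = 4
x_4 = 1.2500, f(x_4) = 1.562500, coefficient = 1

I ≈ (0.250000/3) × 7.750000 = 0.645833
Exact value: 0.645833
Error: 0.000000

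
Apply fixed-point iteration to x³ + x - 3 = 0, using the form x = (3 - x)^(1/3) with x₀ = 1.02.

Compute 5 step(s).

Equation: x³ + x - 3 = 0
Fixed-point form: x = (3 - x)^(1/3)
x₀ = 1.02

x_1 = g(1.020000) = 1.255707
x_2 = g(1.255707) = 1.203760
x_3 = g(1.203760) = 1.215593
x_4 = g(1.215593) = 1.212918
x_5 = g(1.212918) = 1.213523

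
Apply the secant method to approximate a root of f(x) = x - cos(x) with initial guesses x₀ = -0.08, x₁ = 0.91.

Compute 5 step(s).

f(x) = x - cos(x)
x₀ = -0.08, x₁ = 0.91

Secant formula: x_{n+1} = x_n - f(x_n)(x_n - x_{n-1})/(f(x_n) - f(x_{n-1}))

Iteration 1:
  f(-0.080000) = -1.076802
  f(0.910000) = 0.296254
  x_2 = 0.910000 - 0.296254×(0.910000 - (-0.080000))/(0.296254 - (-1.076802))
       = 0.696395
Iteration 2:
  f(0.910000) = 0.296254
  f(0.696395) = -0.070765
  x_3 = 0.696395 - (-0.070765)×(0.696395 - 0.910000)/(-0.070765 - 0.296254)
       = 0.737580
Iteration 3:
  f(0.696395) = -0.070765
  f(0.737580) = -0.002518
  x_4 = 0.737580 - (-0.002518)×(0.737580 - 0.696395)/(-0.002518 - (-0.070765))
       = 0.739100
Iteration 4:
  f(0.737580) = -0.002518
  f(0.739100) = 0.000024
  x_5 = 0.739100 - 0.000024×(0.739100 - 0.737580)/(0.000024 - (-0.002518))
       = 0.739085
Iteration 5:
  f(0.739100) = 0.000024
  f(0.739085) = 0.000000
  x_6 = 0.739085 - 0.000000×(0.739085 - 0.739100)/(0.000000 - 0.000024)
       = 0.739085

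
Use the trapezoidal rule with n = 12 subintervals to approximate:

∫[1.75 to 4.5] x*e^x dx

f(x) = x*e^x
a = 1.75, b = 4.5, n = 12
h = (b - a)/n = 0.229167

Trapezoidal rule: (h/2)[f(x₀) + 2f(x₁) + 2f(x₂) + ... + f(xₙ)]

x_0 = 1.7500, f(x_0) = 10.070555, coefficient = 1
x_1 = 1.9792, f(x_1) = 14.322655, coefficient = 2
x_2 = 2.2083, f(x_2) = 20.097017, coefficient = 2
x_3 = 2.4375, f(x_3) = 27.895710, coefficient = 2
x_4 = 2.6667, f(x_4) = 38.378443, coefficient = 2
x_5 = 2.8958, f(x_5) = 52.410463, coefficient = 2
x_6 = 3.1250, f(x_6) = 71.124672, coefficient = 2
x_7 = 3.3542, f(x_7) = 96.002096, coefficient = 2
x_8 = 3.5833, f(x_8) = 128.976059, coefficient = 2
x_9 = 3.8125, f(x_9) = 172.566927, coefficient = 2
x_10 = 4.0417, f(x_10) = 230.056243, coefficient = 2
x_11 = 4.2708, f(x_11) = 305.711639, coefficient = 2
x_12 = 4.5000, f(x_12) = 405.077091, coefficient = 1

I ≈ (0.229167/2) × 2730.231495 = 312.839026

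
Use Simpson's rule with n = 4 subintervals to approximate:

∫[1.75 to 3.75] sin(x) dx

f(x) = sin(x)
a = 1.75, b = 3.75, n = 4
h = (b - a)/n = 0.500000

Simpson's rule: (h/3)[f(x₀) + 4f(x₁) + 2f(x₂) + ... + f(xₙ)]

x_0 = 1.7500, f(x_0) = 0.983986, coefficient = 1
x_1 = 2.2500, f(x_1) = 0.778073, coefficient = 4
x_2 = 2.7500, f(x_2) = 0.381661, coefficient = 2
x_3 = 3.2500, f(x_3) = -0.108195, coefficient = 4
x_4 = 3.7500, f(x_4) = -0.571561, coefficient = 1

I ≈ (0.500000/3) × 3.855259 = 0.642543
Exact value: 0.642313
Error: 0.000230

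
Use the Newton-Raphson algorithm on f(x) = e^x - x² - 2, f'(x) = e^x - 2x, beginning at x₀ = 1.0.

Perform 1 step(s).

f(x) = e^x - x² - 2
f'(x) = e^x - 2x
x₀ = 1.0

Newton-Raphson formula: x_{n+1} = x_n - f(x_n)/f'(x_n)

Iteration 1:
  f(1.000000) = -0.281718
  f'(1.000000) = 0.718282
  x_1 = 1.000000 - (-0.281718)/0.718282 = 1.392211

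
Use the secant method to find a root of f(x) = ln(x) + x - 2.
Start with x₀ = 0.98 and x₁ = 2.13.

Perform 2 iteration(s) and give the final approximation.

f(x) = ln(x) + x - 2
x₀ = 0.98, x₁ = 2.13

Secant formula: x_{n+1} = x_n - f(x_n)(x_n - x_{n-1})/(f(x_n) - f(x_{n-1}))

Iteration 1:
  f(0.980000) = -1.040203
  f(2.130000) = 0.886122
  x_2 = 2.130000 - 0.886122×(2.130000 - 0.980000)/(0.886122 - (-1.040203))
       = 1.600992
Iteration 2:
  f(2.130000) = 0.886122
  f(1.600992) = 0.071616
  x_3 = 1.600992 - 0.071616×(1.600992 - 2.130000)/(0.071616 - 0.886122)
       = 1.554479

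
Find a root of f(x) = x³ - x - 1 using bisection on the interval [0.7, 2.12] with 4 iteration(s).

f(x) = x³ - x - 1
Initial interval: [0.7, 2.12]

Iteration 1:
  c_1 = (0.700000 + 2.120000)/2 = 1.410000
  f(c_1) = f(1.410000) = 0.393221
  f(a) × f(c) < 0, new interval: [0.700000, 1.410000]
Iteration 2:
  c_2 = (0.700000 + 1.410000)/2 = 1.055000
  f(c_2) = f(1.055000) = -0.880759
  f(a) × f(c) ≥ 0, new interval: [1.055000, 1.410000]
Iteration 3:
  c_3 = (1.055000 + 1.410000)/2 = 1.232500
  f(c_3) = f(1.232500) = -0.360263
  f(a) × f(c) ≥ 0, new interval: [1.232500, 1.410000]
Iteration 4:
  c_4 = (1.232500 + 1.410000)/2 = 1.321250
  f(c_4) = f(1.321250) = -0.014742
  f(a) × f(c) ≥ 0, new interval: [1.321250, 1.410000]

After 4 iteration(s), the approximation is c_4 = 1.321250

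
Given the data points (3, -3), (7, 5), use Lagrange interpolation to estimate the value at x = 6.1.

Lagrange interpolation formula:
P(x) = Σ yᵢ × Lᵢ(x)
where Lᵢ(x) = Π_{j≠i} (x - xⱼ)/(xᵢ - xⱼ)

L_0(6.1) = (6.1 - 7)/(3 - 7) = 0.225000
L_1(6.1) = (6.1 - 3)/(7 - 3) = 0.775000

P(6.1) = (-3)×L_0(6.1) + 5×L_1(6.1)
P(6.1) = 3.200000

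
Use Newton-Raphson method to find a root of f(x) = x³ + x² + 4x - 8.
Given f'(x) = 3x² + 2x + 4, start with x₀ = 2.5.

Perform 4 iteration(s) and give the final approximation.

f(x) = x³ + x² + 4x - 8
f'(x) = 3x² + 2x + 4
x₀ = 2.5

Newton-Raphson formula: x_{n+1} = x_n - f(x_n)/f'(x_n)

Iteration 1:
  f(2.500000) = 23.875000
  f'(2.500000) = 27.750000
  x_1 = 2.500000 - 23.875000/27.750000 = 1.639640
Iteration 2:
  f(1.639640) = 5.655014
  f'(1.639640) = 15.344534
  x_2 = 1.639640 - 5.655014/15.344534 = 1.271104
Iteration 3:
  f(1.271104) = 0.753846
  f'(1.271104) = 11.389320
  x_3 = 1.271104 - 0.753846/11.389320 = 1.204915
Iteration 4:
  f(1.204915) = 0.020797
  f'(1.204915) = 10.765288
  x_4 = 1.204915 - 0.020797/10.765288 = 1.202983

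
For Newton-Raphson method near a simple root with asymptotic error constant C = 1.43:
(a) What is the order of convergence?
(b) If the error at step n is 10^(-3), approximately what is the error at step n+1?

(a) Newton-Raphson has quadratic (order 2) convergence near simple roots.
    This means |e_{n+1}| ≈ C|e_n|².

(b) With |e_n| = 10^(-3) and C = 1.43:
    |e_{n+1}| ≈ 1.43 × (10^(-3))² = 1.43 × 10^(-6)

(a) 2 (quadratic); (b) |e_{n+1}| ≈ 1.430e-06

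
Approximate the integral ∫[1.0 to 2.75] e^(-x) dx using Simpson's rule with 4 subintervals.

f(x) = e^(-x)
a = 1.0, b = 2.75, n = 4
h = (b - a)/n = 0.437500

Simpson's rule: (h/3)[f(x₀) + 4f(x₁) + 2f(x₂) + ... + f(xₙ)]

x_0 = 1.0000, f(x_0) = 0.367879, coefficient = 1
x_1 = 1.4375, f(x_1) = 0.237521, coefficient = 4
x_2 = 1.8750, f(x_2) = 0.153355, coefficient = 2
x_3 = 2.3125, f(x_3) = 0.099013, coefficient = 4
x_4 = 2.7500, f(x_4) = 0.063928, coefficient = 1

I ≈ (0.437500/3) × 2.084654 = 0.304012
Exact value: 0.303952
Error: 0.000060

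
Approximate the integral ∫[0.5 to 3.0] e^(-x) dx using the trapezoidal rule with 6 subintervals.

f(x) = e^(-x)
a = 0.5, b = 3.0, n = 6
h = (b - a)/n = 0.416667

Trapezoidal rule: (h/2)[f(x₀) + 2f(x₁) + 2f(x₂) + ... + f(xₙ)]

x_0 = 0.5000, f(x_0) = 0.606531, coefficient = 1
x_1 = 0.9167, f(x_1) = 0.399850, coefficient = 2
x_2 = 1.3333, f(x_2) = 0.263597, coefficient = 2
x_3 = 1.7500, f(x_3) = 0.173774, coefficient = 2
x_4 = 2.1667, f(x_4) = 0.114559, coefficient = 2
x_5 = 2.5833, f(x_5) = 0.075522, coefficient = 2
x_6 = 3.0000, f(x_6) = 0.049787, coefficient = 1

I ≈ (0.416667/2) × 2.710921 = 0.564775
Exact value: 0.556744
Error: 0.008032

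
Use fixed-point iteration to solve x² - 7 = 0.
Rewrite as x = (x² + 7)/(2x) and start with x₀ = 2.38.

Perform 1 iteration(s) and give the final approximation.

Equation: x² - 7 = 0
Fixed-point form: x = (x² + 7)/(2x)
x₀ = 2.38

x_1 = g(2.380000) = 2.660588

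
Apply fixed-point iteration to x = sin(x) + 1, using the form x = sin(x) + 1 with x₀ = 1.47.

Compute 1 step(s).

Equation: x = sin(x) + 1
Fixed-point form: x = sin(x) + 1
x₀ = 1.47

x_1 = g(1.470000) = 1.994924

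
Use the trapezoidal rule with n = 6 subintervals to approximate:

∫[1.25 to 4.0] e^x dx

f(x) = e^x
a = 1.25, b = 4.0, n = 6
h = (b - a)/n = 0.458333

Trapezoidal rule: (h/2)[f(x₀) + 2f(x₁) + 2f(x₂) + ... + f(xₙ)]

x_0 = 1.2500, f(x_0) = 3.490343, coefficient = 1
x_1 = 1.7083, f(x_1) = 5.519754, coefficient = 2
x_2 = 2.1667, f(x_2) = 8.729138, coefficient = 2
x_3 = 2.6250, f(x_3) = 13.804574, coefficient = 2
x_4 = 3.0833, f(x_4) = 21.831051, coefficient = 2
x_5 = 3.5417, f(x_5) = 34.524412, coefficient = 2
x_6 = 4.0000, f(x_6) = 54.598150, coefficient = 1

I ≈ (0.458333/2) × 226.906353 = 51.999373
Exact value: 51.107807
Error: 0.891566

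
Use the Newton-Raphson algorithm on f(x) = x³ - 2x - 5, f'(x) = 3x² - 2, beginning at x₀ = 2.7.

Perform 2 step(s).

f(x) = x³ - 2x - 5
f'(x) = 3x² - 2
x₀ = 2.7

Newton-Raphson formula: x_{n+1} = x_n - f(x_n)/f'(x_n)

Iteration 1:
  f(2.700000) = 9.283000
  f'(2.700000) = 19.870000
  x_1 = 2.700000 - 9.283000/19.870000 = 2.232813
Iteration 2:
  f(2.232813) = 1.665964
  f'(2.232813) = 12.956366
  x_2 = 2.232813 - 1.665964/12.956366 = 2.104231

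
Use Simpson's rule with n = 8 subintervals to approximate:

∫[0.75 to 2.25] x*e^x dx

f(x) = x*e^x
a = 0.75, b = 2.25, n = 8
h = (b - a)/n = 0.187500

Simpson's rule: (h/3)[f(x₀) + 4f(x₁) + 2f(x₂) + ... + f(xₙ)]

x_0 = 0.7500, f(x_0) = 1.587750, coefficient = 1
x_1 = 0.9375, f(x_1) = 2.393990, coefficient = 4
x_2 = 1.1250, f(x_2) = 3.465244, coefficient = 2
x_3 = 1.3125, f(x_3) = 4.876529, coefficient = 4
x_4 = 1.5000, f(x_4) = 6.722534, coefficient = 2
x_5 = 1.6875, f(x_5) = 9.122539, coefficient = 4
x_6 = 1.8750, f(x_6) = 12.226536, coefficient = 2
x_7 = 2.0625, f(x_7) = 16.222819, coefficient = 4
x_8 = 2.2500, f(x_8) = 21.347406, coefficient = 1

I ≈ (0.187500/3) × 198.227291 = 12.389206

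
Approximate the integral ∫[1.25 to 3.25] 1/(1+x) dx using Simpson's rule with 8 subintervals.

f(x) = 1/(1+x)
a = 1.25, b = 3.25, n = 8
h = (b - a)/n = 0.250000

Simpson's rule: (h/3)[f(x₀) + 4f(x₁) + 2f(x₂) + ... + f(xₙ)]

x_0 = 1.2500, f(x_0) = 0.444444, coefficient = 1
x_1 = 1.5000, f(x_1) = 0.400000, coefficient = 4
x_2 = 1.7500, f(x_2) = 0.363636, coefficient = 2
x_3 = 2.0000, f(x_3) = 0.333333, coefficient = 4
x_4 = 2.2500, f(x_4) = 0.307692, coefficient = 2
x_5 = 2.5000, f(x_5) = 0.285714, coefficient = 4
x_6 = 2.7500, f(x_6) = 0.266667, coefficient = 2
x_7 = 3.0000, f(x_7) = 0.250000, coefficient = 4
x_8 = 3.2500, f(x_8) = 0.235294, coefficient = 1

I ≈ (0.250000/3) × 7.631920 = 0.635993
Exact value: 0.635989
Error: 0.000005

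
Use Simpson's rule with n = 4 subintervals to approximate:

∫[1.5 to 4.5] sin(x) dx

f(x) = sin(x)
a = 1.5, b = 4.5, n = 4
h = (b - a)/n = 0.750000

Simpson's rule: (h/3)[f(x₀) + 4f(x₁) + 2f(x₂) + ... + f(xₙ)]

x_0 = 1.5000, f(x_0) = 0.997495, coefficient = 1
x_1 = 2.2500, f(x_1) = 0.778073, coefficient = 4
x_2 = 3.0000, f(x_2) = 0.141120, coefficient = 2
x_3 = 3.7500, f(x_3) = -0.571561, coefficient = 4
x_4 = 4.5000, f(x_4) = -0.977530, coefficient = 1

I ≈ (0.750000/3) × 1.128252 = 0.282063
Exact value: 0.281533
Error: 0.000530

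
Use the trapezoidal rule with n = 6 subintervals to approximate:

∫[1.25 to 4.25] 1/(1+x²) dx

f(x) = 1/(1+x²)
a = 1.25, b = 4.25, n = 6
h = (b - a)/n = 0.500000

Trapezoidal rule: (h/2)[f(x₀) + 2f(x₁) + 2f(x₂) + ... + f(xₙ)]

x_0 = 1.2500, f(x_0) = 0.390244, coefficient = 1
x_1 = 1.7500, f(x_1) = 0.246154, coefficient = 2
x_2 = 2.2500, f(x_2) = 0.164948, coefficient = 2
x_3 = 2.7500, f(x_3) = 0.116788, coefficient = 2
x_4 = 3.2500, f(x_4) = 0.086486, coefficient = 2
x_5 = 3.7500, f(x_5) = 0.066390, coefficient = 2
x_6 = 4.2500, f(x_6) = 0.052459, coefficient = 1

I ≈ (0.500000/2) × 1.804237 = 0.451059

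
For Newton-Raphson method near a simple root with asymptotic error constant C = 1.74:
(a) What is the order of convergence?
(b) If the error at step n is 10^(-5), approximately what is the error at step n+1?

(a) Newton-Raphson has quadratic (order 2) convergence near simple roots.
    This means |e_{n+1}| ≈ C|e_n|².

(b) With |e_n| = 10^(-5) and C = 1.74:
    |e_{n+1}| ≈ 1.74 × (10^(-5))² = 1.74 × 10^(-10)

(a) 2 (quadratic); (b) |e_{n+1}| ≈ 1.740e-10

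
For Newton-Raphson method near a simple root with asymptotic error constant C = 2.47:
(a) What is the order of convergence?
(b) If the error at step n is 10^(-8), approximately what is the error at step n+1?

(a) Newton-Raphson has quadratic (order 2) convergence near simple roots.
    This means |e_{n+1}| ≈ C|e_n|².

(b) With |e_n| = 10^(-8) and C = 2.47:
    |e_{n+1}| ≈ 2.47 × (10^(-8))² = 2.47 × 10^(-16)

(a) 2 (quadratic); (b) |e_{n+1}| ≈ 2.470e-16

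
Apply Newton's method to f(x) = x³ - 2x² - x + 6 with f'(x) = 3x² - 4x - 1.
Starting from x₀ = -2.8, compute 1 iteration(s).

f(x) = x³ - 2x² - x + 6
f'(x) = 3x² - 4x - 1
x₀ = -2.8

Newton-Raphson formula: x_{n+1} = x_n - f(x_n)/f'(x_n)

Iteration 1:
  f(-2.800000) = -28.832000
  f'(-2.800000) = 33.720000
  x_1 = -2.800000 - (-28.832000)/33.720000 = -1.944958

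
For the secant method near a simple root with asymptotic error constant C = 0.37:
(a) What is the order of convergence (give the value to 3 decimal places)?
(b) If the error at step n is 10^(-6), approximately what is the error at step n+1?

(a) Secant method has superlinear convergence with order φ = (1+√5)/2 ≈ 1.618.
    This means |e_{n+1}| ≈ C|e_n|^1.618.

(b) With |e_n| = 10^(-6) and C = 0.37:
    |e_{n+1}| ≈ 0.37 × (10^(-6))^1.618 = 0.37 × 10^(-9.71)

(a) ≈ 1.618 (golden ratio); (b) |e_{n+1}| ≈ 7.244e-11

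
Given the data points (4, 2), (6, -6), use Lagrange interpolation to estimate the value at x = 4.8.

Lagrange interpolation formula:
P(x) = Σ yᵢ × Lᵢ(x)
where Lᵢ(x) = Π_{j≠i} (x - xⱼ)/(xᵢ - xⱼ)

L_0(4.8) = (4.8 - 6)/(4 - 6) = 0.600000
L_1(4.8) = (4.8 - 4)/(6 - 4) = 0.400000

P(4.8) = 2×L_0(4.8) + (-6)×L_1(4.8)
P(4.8) = -1.200000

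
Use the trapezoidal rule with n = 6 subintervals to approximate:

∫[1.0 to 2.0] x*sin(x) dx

f(x) = x*sin(x)
a = 1.0, b = 2.0, n = 6
h = (b - a)/n = 0.166667

Trapezoidal rule: (h/2)[f(x₀) + 2f(x₁) + 2f(x₂) + ... + f(xₙ)]

x_0 = 1.0000, f(x_0) = 0.841471, coefficient = 1
x_1 = 1.1667, f(x_1) = 1.072686, coefficient = 2
x_2 = 1.3333, f(x_2) = 1.295917, coefficient = 2
x_3 = 1.5000, f(x_3) = 1.496242, coefficient = 2
x_4 = 1.6667, f(x_4) = 1.659013, coefficient = 2
x_5 = 1.8333, f(x_5) = 1.770514, coefficient = 2
x_6 = 2.0000, f(x_6) = 1.818595, coefficient = 1

I ≈ (0.166667/2) × 17.248810 = 1.437401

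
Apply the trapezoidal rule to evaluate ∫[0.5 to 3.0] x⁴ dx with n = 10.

f(x) = x⁴
a = 0.5, b = 3.0, n = 10
h = (b - a)/n = 0.250000

Trapezoidal rule: (h/2)[f(x₀) + 2f(x₁) + 2f(x₂) + ... + f(xₙ)]

x_0 = 0.5000, f(x_0) = 0.062500, coefficient = 1
x_1 = 0.7500, f(x_1) = 0.316406, coefficient = 2
x_2 = 1.0000, f(x_2) = 1.000000, coefficient = 2
x_3 = 1.2500, f(x_3) = 2.441406, coefficient = 2
x_4 = 1.5000, f(x_4) = 5.062500, coefficient = 2
x_5 = 1.7500, f(x_5) = 9.378906, coefficient = 2
x_6 = 2.0000, f(x_6) = 16.000000, coefficient = 2
x_7 = 2.2500, f(x_7) = 25.628906, coefficient = 2
x_8 = 2.5000, f(x_8) = 39.062500, coefficient = 2
x_9 = 2.7500, f(x_9) = 57.191406, coefficient = 2
x_10 = 3.0000, f(x_10) = 81.000000, coefficient = 1

I ≈ (0.250000/2) × 393.226562 = 49.153320
Exact value: 48.593750
Error: 0.559570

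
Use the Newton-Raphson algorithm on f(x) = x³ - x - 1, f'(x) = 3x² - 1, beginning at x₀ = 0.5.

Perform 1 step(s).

f(x) = x³ - x - 1
f'(x) = 3x² - 1
x₀ = 0.5

Newton-Raphson formula: x_{n+1} = x_n - f(x_n)/f'(x_n)

Iteration 1:
  f(0.500000) = -1.375000
  f'(0.500000) = -0.250000
  x_1 = 0.500000 - (-1.375000)/(-0.250000) = -5.000000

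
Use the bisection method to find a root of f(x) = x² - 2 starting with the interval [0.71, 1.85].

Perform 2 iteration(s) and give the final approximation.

f(x) = x² - 2
Initial interval: [0.71, 1.85]

Iteration 1:
  c_1 = (0.710000 + 1.850000)/2 = 1.280000
  f(c_1) = f(1.280000) = -0.361600
  f(a) × f(c) ≥ 0, new interval: [1.280000, 1.850000]
Iteration 2:
  c_2 = (1.280000 + 1.850000)/2 = 1.565000
  f(c_2) = f(1.565000) = 0.449225
  f(a) × f(c) < 0, new interval: [1.280000, 1.565000]

After 2 iteration(s), the approximation is c_2 = 1.565000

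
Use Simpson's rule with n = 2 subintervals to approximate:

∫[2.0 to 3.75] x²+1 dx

f(x) = x²+1
a = 2.0, b = 3.75, n = 2
h = (b - a)/n = 0.875000

Simpson's rule: (h/3)[f(x₀) + 4f(x₁) + 2f(x₂) + ... + f(xₙ)]

x_0 = 2.0000, f(x_0) = 5.000000, coefficient = 1
x_1 = 2.8750, f(x_1) = 9.265625, coefficient = 4
x_2 = 3.7500, f(x_2) = 15.062500, coefficient = 1

I ≈ (0.875000/3) × 57.125000 = 16.661458
Exact value: 16.661458
Error: 0.000000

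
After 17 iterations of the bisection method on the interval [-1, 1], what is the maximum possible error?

Bisection error bound: |error| ≤ (b-a)/2^n
|error| ≤ (1 - (-1))/2^17 = 2/2^17
|error| ≤ 0.0000152588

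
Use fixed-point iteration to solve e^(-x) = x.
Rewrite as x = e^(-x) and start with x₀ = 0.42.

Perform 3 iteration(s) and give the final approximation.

Equation: e^(-x) = x
Fixed-point form: x = e^(-x)
x₀ = 0.42

x_1 = g(0.420000) = 0.657047
x_2 = g(0.657047) = 0.518380
x_3 = g(0.518380) = 0.595484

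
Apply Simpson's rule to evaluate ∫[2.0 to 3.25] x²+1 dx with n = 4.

f(x) = x²+1
a = 2.0, b = 3.25, n = 4
h = (b - a)/n = 0.312500

Simpson's rule: (h/3)[f(x₀) + 4f(x₁) + 2f(x₂) + ... + f(xₙ)]

x_0 = 2.0000, f(x_0) = 5.000000, coefficient = 1
x_1 = 2.3125, f(x_1) = 6.347656, coefficient = 4
x_2 = 2.6250, f(x_2) = 7.890625, coefficient = 2
x_3 = 2.9375, f(x_3) = 9.628906, coefficient = 4
x_4 = 3.2500, f(x_4) = 11.562500, coefficient = 1

I ≈ (0.312500/3) × 96.250000 = 10.026042
Exact value: 10.026042
Error: 0.000000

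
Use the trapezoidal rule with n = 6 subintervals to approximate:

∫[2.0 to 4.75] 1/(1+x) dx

f(x) = 1/(1+x)
a = 2.0, b = 4.75, n = 6
h = (b - a)/n = 0.458333

Trapezoidal rule: (h/2)[f(x₀) + 2f(x₁) + 2f(x₂) + ... + f(xₙ)]

x_0 = 2.0000, f(x_0) = 0.333333, coefficient = 1
x_1 = 2.4583, f(x_1) = 0.289157, coefficient = 2
x_2 = 2.9167, f(x_2) = 0.255319, coefficient = 2
x_3 = 3.3750, f(x_3) = 0.228571, coefficient = 2
x_4 = 3.8333, f(x_4) = 0.206897, coefficient = 2
x_5 = 4.2917, f(x_5) = 0.188976, coefficient = 2
x_6 = 4.7500, f(x_6) = 0.173913, coefficient = 1

I ≈ (0.458333/2) × 2.845087 = 0.651999
Exact value: 0.650588
Error: 0.001411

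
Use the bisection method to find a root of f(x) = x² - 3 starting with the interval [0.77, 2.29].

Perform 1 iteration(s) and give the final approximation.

f(x) = x² - 3
Initial interval: [0.77, 2.29]

Iteration 1:
  c_1 = (0.770000 + 2.290000)/2 = 1.530000
  f(c_1) = f(1.530000) = -0.659100
  f(a) × f(c) ≥ 0, new interval: [1.530000, 2.290000]

After 1 iteration(s), the approximation is c_1 = 1.530000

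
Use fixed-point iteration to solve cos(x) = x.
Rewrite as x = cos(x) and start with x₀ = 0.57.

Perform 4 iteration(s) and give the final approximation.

Equation: cos(x) = x
Fixed-point form: x = cos(x)
x₀ = 0.57

x_1 = g(0.570000) = 0.841901
x_2 = g(0.841901) = 0.666046
x_3 = g(0.666046) = 0.786271
x_4 = g(0.786271) = 0.706489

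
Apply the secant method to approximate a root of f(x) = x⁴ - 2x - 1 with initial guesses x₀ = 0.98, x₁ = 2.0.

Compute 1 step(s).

f(x) = x⁴ - 2x - 1
x₀ = 0.98, x₁ = 2.0

Secant formula: x_{n+1} = x_n - f(x_n)(x_n - x_{n-1})/(f(x_n) - f(x_{n-1}))

Iteration 1:
  f(0.980000) = -2.037632
  f(2.000000) = 11.000000
  x_2 = 2.000000 - 11.000000×(2.000000 - 0.980000)/(11.000000 - (-2.037632))
       = 1.139414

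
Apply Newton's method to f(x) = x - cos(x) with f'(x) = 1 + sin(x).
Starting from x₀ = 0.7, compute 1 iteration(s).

f(x) = x - cos(x)
f'(x) = 1 + sin(x)
x₀ = 0.7

Newton-Raphson formula: x_{n+1} = x_n - f(x_n)/f'(x_n)

Iteration 1:
  f(0.700000) = -0.064842
  f'(0.700000) = 1.644218
  x_1 = 0.700000 - (-0.064842)/1.644218 = 0.739436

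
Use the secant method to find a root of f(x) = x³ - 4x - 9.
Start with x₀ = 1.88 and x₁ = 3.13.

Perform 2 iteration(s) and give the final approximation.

f(x) = x³ - 4x - 9
x₀ = 1.88, x₁ = 3.13

Secant formula: x_{n+1} = x_n - f(x_n)(x_n - x_{n-1})/(f(x_n) - f(x_{n-1}))

Iteration 1:
  f(1.880000) = -9.875328
  f(3.130000) = 9.144297
  x_2 = 3.130000 - 9.144297×(3.130000 - 1.880000)/(9.144297 - (-9.875328))
       = 2.529022
Iteration 2:
  f(3.130000) = 9.144297
  f(2.529022) = -2.940580
  x_3 = 2.529022 - (-2.940580)×(2.529022 - 3.130000)/(-2.940580 - 9.144297)
       = 2.675257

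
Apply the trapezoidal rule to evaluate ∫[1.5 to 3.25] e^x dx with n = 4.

f(x) = e^x
a = 1.5, b = 3.25, n = 4
h = (b - a)/n = 0.437500

Trapezoidal rule: (h/2)[f(x₀) + 2f(x₁) + 2f(x₂) + ... + f(xₙ)]

x_0 = 1.5000, f(x_0) = 4.481689, coefficient = 1
x_1 = 1.9375, f(x_1) = 6.941376, coefficient = 2
x_2 = 2.3750, f(x_2) = 10.751013, coefficient = 2
x_3 = 2.8125, f(x_3) = 16.651495, coefficient = 2
x_4 = 3.2500, f(x_4) = 25.790340, coefficient = 1

I ≈ (0.437500/2) × 98.959797 = 21.647456
Exact value: 21.308651
Error: 0.338805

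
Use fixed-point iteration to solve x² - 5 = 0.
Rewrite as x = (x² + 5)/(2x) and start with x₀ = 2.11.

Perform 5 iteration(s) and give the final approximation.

Equation: x² - 5 = 0
Fixed-point form: x = (x² + 5)/(2x)
x₀ = 2.11

x_1 = g(2.110000) = 2.239834
x_2 = g(2.239834) = 2.236071
x_3 = g(2.236071) = 2.236068
x_4 = g(2.236068) = 2.236068
x_5 = g(2.236068) = 2.236068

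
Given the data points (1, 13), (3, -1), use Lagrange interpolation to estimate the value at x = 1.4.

Lagrange interpolation formula:
P(x) = Σ yᵢ × Lᵢ(x)
where Lᵢ(x) = Π_{j≠i} (x - xⱼ)/(xᵢ - xⱼ)

L_0(1.4) = (1.4 - 3)/(1 - 3) = 0.800000
L_1(1.4) = (1.4 - 1)/(3 - 1) = 0.200000

P(1.4) = 13×L_0(1.4) + (-1)×L_1(1.4)
P(1.4) = 10.200000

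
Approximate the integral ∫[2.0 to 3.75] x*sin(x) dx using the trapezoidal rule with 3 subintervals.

f(x) = x*sin(x)
a = 2.0, b = 3.75, n = 3
h = (b - a)/n = 0.583333

Trapezoidal rule: (h/2)[f(x₀) + 2f(x₁) + 2f(x₂) + ... + f(xₙ)]

x_0 = 2.0000, f(x_0) = 1.818595, coefficient = 1
x_1 = 2.5833, f(x_1) = 1.368419, coefficient = 2
x_2 = 3.1667, f(x_2) = -0.079393, coefficient = 2
x_3 = 3.7500, f(x_3) = -2.143355, coefficient = 1

I ≈ (0.583333/2) × 2.253293 = 0.657210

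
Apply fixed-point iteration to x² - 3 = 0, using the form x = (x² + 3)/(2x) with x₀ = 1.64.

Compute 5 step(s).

Equation: x² - 3 = 0
Fixed-point form: x = (x² + 3)/(2x)
x₀ = 1.64

x_1 = g(1.640000) = 1.734634
x_2 = g(1.734634) = 1.732053
x_3 = g(1.732053) = 1.732051
x_4 = g(1.732051) = 1.732051
x_5 = g(1.732051) = 1.732051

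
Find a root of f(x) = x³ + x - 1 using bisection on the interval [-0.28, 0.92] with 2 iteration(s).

f(x) = x³ + x - 1
Initial interval: [-0.28, 0.92]

Iteration 1:
  c_1 = (-0.280000 + 0.920000)/2 = 0.320000
  f(c_1) = f(0.320000) = -0.647232
  f(a) × f(c) ≥ 0, new interval: [0.320000, 0.920000]
Iteration 2:
  c_2 = (0.320000 + 0.920000)/2 = 0.620000
  f(c_2) = f(0.620000) = -0.141672
  f(a) × f(c) ≥ 0, new interval: [0.620000, 0.920000]

After 2 iteration(s), the approximation is c_2 = 0.620000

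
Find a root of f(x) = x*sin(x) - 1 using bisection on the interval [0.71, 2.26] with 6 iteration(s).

f(x) = x*sin(x) - 1
Initial interval: [0.71, 2.26]

Iteration 1:
  c_1 = (0.710000 + 2.260000)/2 = 1.485000
  f(c_1) = f(1.485000) = 0.479538
  f(a) × f(c) < 0, new interval: [0.710000, 1.485000]
Iteration 2:
  c_2 = (0.710000 + 1.485000)/2 = 1.097500
  f(c_2) = f(1.097500) = -0.023148
  f(a) × f(c) ≥ 0, new interval: [1.097500, 1.485000]
Iteration 3:
  c_3 = (1.097500 + 1.485000)/2 = 1.291250
  f(c_3) = f(1.291250) = 0.241125
  f(a) × f(c) < 0, new interval: [1.097500, 1.291250]
Iteration 4:
  c_4 = (1.097500 + 1.291250)/2 = 1.194375
  f(c_4) = f(1.194375) = 0.110752
  f(a) × f(c) < 0, new interval: [1.097500, 1.194375]
Iteration 5:
  c_5 = (1.097500 + 1.194375)/2 = 1.145938
  f(c_5) = f(1.145938) = 0.044060
  f(a) × f(c) < 0, new interval: [1.097500, 1.145938]
Iteration 6:
  c_6 = (1.097500 + 1.145938)/2 = 1.121719
  f(c_6) = f(1.121719) = 0.010498
  f(a) × f(c) < 0, new interval: [1.097500, 1.121719]

After 6 iteration(s), the approximation is c_6 = 1.121719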